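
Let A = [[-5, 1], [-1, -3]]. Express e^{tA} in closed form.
A has Jordan form J = [[-4, 1], [0, -4]] with A = PJP^{-1}, so e^{tA} = P e^{tJ} P^{-1}.

For a Jordan block J_k(λ), e^{tJ_k(λ)} = e^{λt} · (I + tN + t^2 N^2/2! + ... + t^{k-1} N^{k-1}/(k-1)!) where N is the nilpotent superdiagonal part.

Assembling the blocks and conjugating back gives the entries of e^{tA} as shown above.

e^{tA} = [[(1 - t)*e^{-4*t}, t*e^{-4*t}], [-t*e^{-4*t}, (t + 1)*e^{-4*t}]]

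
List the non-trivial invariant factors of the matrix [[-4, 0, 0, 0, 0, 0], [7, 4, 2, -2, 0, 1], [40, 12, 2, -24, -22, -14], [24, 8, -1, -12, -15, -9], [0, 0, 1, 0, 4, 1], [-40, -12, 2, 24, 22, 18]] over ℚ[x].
The Jordan structure of A has elementary divisors (x + 4), (x - 2)^2, (x - 4)^3. Arranging the block sizes at each eigenvalue in decreasing order and taking row products gives the invariant factors.

Invariant factors (smallest first, each dividing the next): (x - 4)^3(x - 2)^2(x + 4).

Check: the last factor (x - 4)^3(x - 2)^2(x + 4) is the minimal polynomial, and the product (x - 4)^3(x - 2)^2(x + 4) is the characteristic polynomial.

(x - 4)^3(x - 2)^2(x + 4)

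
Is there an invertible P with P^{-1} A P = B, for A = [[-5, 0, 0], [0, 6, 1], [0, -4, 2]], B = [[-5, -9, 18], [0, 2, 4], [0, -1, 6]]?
Two matrices over a field are similar if and only if they have the same invariant factors.

Both A and B have characteristic polynomial (x - 4)^2(x + 5) and minimal polynomial (x - 4)^2(x + 5). Computing further, both have invariant factors (x - 4)^2(x + 5). Hence A and B are similar.

Yes.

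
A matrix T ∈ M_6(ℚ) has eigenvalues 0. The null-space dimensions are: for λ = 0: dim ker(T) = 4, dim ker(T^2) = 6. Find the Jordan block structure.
λ = 0: successive nullity increments [4, 2] count blocks of size ≥ k; block sizes are [2, 2, 1, 1].

Jordan blocks: (0, 2), (0, 2), (0, 1), (0, 1)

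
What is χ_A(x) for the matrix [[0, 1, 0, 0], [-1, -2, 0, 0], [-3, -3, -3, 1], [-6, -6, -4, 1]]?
χ_A(x) = (x + 1)^4

xI - A = [[x, -1, 0, 0], [1, x + 2, 0, 0], [3, 3, x + 3, -1], [6, 6, 4, x - 1]].

Expanding det(xI - A) along the first row:
det(xI - A) = + (x)·det([[x + 2, 0, 0], [3, x + 3, -1], [6, 4, x - 1]]) - (-1)·det([[1, 0, 0], [3, x + 3, -1], [6, 4, x - 1]]) + (0)·det([[1, x + 2, 0], [3, 3, -1], [6, 6, x - 1]]) - (0)·det([[1, x + 2, 0], [3, 3, x + 3], [6, 6, 4]]).

Evaluating gives χ_A(x) = x^4 + 4x^3 + 6x^2 + 4x + 1 = (x + 1)^4.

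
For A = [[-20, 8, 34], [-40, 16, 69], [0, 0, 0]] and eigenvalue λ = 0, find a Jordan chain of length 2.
We seek v_1 ∈ ker(A^2) \ ker(A), then set v_{i+1} = A v_i.

One such chain is v_1 = [[2, 1, 1]]^T, v_2 = [[2, 5, 0]]^T. Check: A v_2 = [[0, 0, 0]]^T = 0.

v_1 = [[2, 1, 1]]^T, v_2 = [[2, 5, 0]]^T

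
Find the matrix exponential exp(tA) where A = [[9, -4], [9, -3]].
e^{tA} = [[(6*t + 1)*e^{3*t}, -4*t*e^{3*t}], [9*t*e^{3*t}, (1 - 6*t)*e^{3*t}]]

A has Jordan form J = [[3, 1], [0, 3]] with A = PJP^{-1}, so e^{tA} = P e^{tJ} P^{-1}.

For a Jordan block J_k(λ), e^{tJ_k(λ)} = e^{λt} · (I + tN + t^2 N^2/2! + ... + t^{k-1} N^{k-1}/(k-1)!) where N is the nilpotent superdiagonal part.

Assembling the blocks and conjugating back gives the entries of e^{tA} as shown above.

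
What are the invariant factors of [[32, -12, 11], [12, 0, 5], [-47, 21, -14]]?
The Jordan structure of A has elementary divisors (x - 6)^3. Arranging the block sizes at each eigenvalue in decreasing order and taking row products gives the invariant factors.

Invariant factors (smallest first, each dividing the next): (x - 6)^3.

Check: the last factor (x - 6)^3 is the minimal polynomial, and the product (x - 6)^3 is the characteristic polynomial.

(x - 6)^3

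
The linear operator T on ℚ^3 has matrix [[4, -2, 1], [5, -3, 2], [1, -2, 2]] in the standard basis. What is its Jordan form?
The characteristic polynomial is det(xI - A) = (x - 1)^3, so the eigenvalues are 1 (algebraic multiplicity 3).

For λ = 1: rank(A - I) = 2, rank((A - I)^2) = 1, rank((A - I)^3) = 0. The eigenspace has dimension 3 - 2 = 1, so there is 1 Jordan block; the rank sequence gives block sizes [3].

Assembling the blocks gives the Jordan form J above.

J = [[1, 1, 0], [0, 1, 1], [0, 0, 1]]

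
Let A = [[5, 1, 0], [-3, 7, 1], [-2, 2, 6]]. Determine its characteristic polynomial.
xI - A = [[x - 5, -1, 0], [3, x - 7, -1], [2, -2, x - 6]].

Expanding det(xI - A) along the first row:
det(xI - A) = + (x - 5)·det([[x - 7, -1], [-2, x - 6]]) - (-1)·det([[3, -1], [2, x - 6]]) + (0)·det([[3, x - 7], [2, -2]]).

Evaluating gives χ_A(x) = x^3 - 18x^2 + 108x - 216 = (x - 6)^3.

χ_A(x) = (x - 6)^3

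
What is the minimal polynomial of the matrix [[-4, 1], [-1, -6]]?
m_A(x) = (x + 5)^2

The characteristic polynomial factors as (x + 5)^2. The minimal polynomial is ∏(x - λ)^{k_λ} where k_λ is the size of the largest Jordan block at λ.

For λ = -5: rank(A + 5I) = 1, and the largest Jordan block has size 2 (the smallest k with rank((A + 5I)^k) = rank((A + 5I)^(k+1))).

So m_A(x) = (x + 5)^2.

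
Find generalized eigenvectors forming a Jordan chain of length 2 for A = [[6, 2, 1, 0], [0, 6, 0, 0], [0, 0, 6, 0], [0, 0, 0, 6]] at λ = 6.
We seek v_1 ∈ ker((A - 6I)^2) \ ker(A - 6I), then set v_{i+1} = (A - 6I) v_i.

One such chain is v_1 = [[3, -1, 3, -1]]^T, v_2 = [[1, 0, 0, 0]]^T. Check: (A - 6I) v_2 = [[0, 0, 0, 0]]^T = 0.

v_1 = [[3, -1, 3, -1]]^T, v_2 = [[1, 0, 0, 0]]^T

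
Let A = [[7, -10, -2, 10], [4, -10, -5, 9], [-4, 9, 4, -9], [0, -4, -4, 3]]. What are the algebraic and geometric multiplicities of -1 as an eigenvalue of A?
algebraic multiplicity 2, geometric multiplicity 2

The characteristic polynomial is (x - 3)^2(x + 1)^2, so the factor x + 1 appears with exponent 2: the algebraic multiplicity is 2.

rank(A + I) = 2, so the eigenspace has dimension 4 - 2 = 2: the geometric multiplicity is 2.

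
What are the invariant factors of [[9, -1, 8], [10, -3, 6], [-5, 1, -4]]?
The Jordan structure of A has elementary divisors (x + 1)^2, (x - 4). Arranging the block sizes at each eigenvalue in decreasing order and taking row products gives the invariant factors.

Invariant factors (smallest first, each dividing the next): (x - 4)(x + 1)^2.

Check: the last factor (x - 4)(x + 1)^2 is the minimal polynomial, and the product (x - 4)(x + 1)^2 is the characteristic polynomial.

(x - 4)(x + 1)^2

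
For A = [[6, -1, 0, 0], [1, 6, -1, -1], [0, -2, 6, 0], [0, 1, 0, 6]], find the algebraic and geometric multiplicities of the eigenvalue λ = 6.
algebraic multiplicity 4, geometric multiplicity 2

The characteristic polynomial is (x - 6)^4, so the factor x - 6 appears with exponent 4: the algebraic multiplicity is 4.

rank(A - 6I) = 2, so the eigenspace has dimension 4 - 2 = 2: the geometric multiplicity is 2.

Since 2 < 4, A is not diagonalizable.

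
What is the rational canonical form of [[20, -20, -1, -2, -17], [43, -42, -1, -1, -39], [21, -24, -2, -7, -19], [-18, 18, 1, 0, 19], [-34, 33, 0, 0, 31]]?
R = [[0, 0, 0, 0, 20], [1, 0, 0, 0, -24], [0, 1, 0, 0, 29], [0, 0, 1, 0, -15], [0, 0, 0, 1, 7]]

The invariant factors of A (the non-unit diagonal entries of the Smith normal form of xI - A over ℚ[x]) are (x - 5)(x^2 - x + 2)^2, each dividing the next. The characteristic polynomial is their product, (x - 5)(x^2 - x + 2)^2.

The rational canonical form is the block-diagonal matrix of companion matrices C(f_i):
R = [[0, 0, 0, 0, 20], [1, 0, 0, 0, -24], [0, 1, 0, 0, 29], [0, 0, 1, 0, -15], [0, 0, 0, 1, 7]].

Note the characteristic polynomial does not split into linear factors over ℚ, so A has no Jordan form over ℚ; the rational canonical form exists over any field.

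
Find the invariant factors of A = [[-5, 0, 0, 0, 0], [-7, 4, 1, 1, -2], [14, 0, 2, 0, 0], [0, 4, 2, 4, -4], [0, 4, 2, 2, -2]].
The Jordan structure of A has elementary divisors (x + 5), (x - 2)^2, (x - 2), (x - 2). Arranging the block sizes at each eigenvalue in decreasing order and taking row products gives the invariant factors.

Invariant factors (smallest first, each dividing the next): x - 2, x - 2, (x - 2)^2(x + 5).

Check: the last factor (x - 2)^2(x + 5) is the minimal polynomial, and the product (x - 2)^4(x + 5) is the characteristic polynomial.

x - 2, x - 2, (x - 2)^2(x + 5)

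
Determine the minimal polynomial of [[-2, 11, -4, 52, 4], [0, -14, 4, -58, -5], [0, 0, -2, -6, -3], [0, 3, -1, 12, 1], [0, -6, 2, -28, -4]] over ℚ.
The characteristic polynomial factors as (x + 2)^5. The minimal polynomial is ∏(x - λ)^{k_λ} where k_λ is the size of the largest Jordan block at λ.

For λ = -2: rank(A + 2I) = 3, and the largest Jordan block has size 3 (the smallest k with rank((A + 2I)^k) = rank((A + 2I)^(k+1))).

So m_A(x) = (x + 2)^3.

m_A(x) = (x + 2)^3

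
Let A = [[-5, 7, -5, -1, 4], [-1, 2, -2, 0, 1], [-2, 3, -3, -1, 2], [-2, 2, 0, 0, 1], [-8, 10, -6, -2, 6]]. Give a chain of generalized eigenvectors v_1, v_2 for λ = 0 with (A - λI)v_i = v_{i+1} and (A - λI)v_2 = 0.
We seek v_1 ∈ ker(A^2) \ ker(A), then set v_{i+1} = A v_i.

One such chain is v_1 = [[0, -1, 1, 0, 3]]^T, v_2 = [[0, -1, 0, 1, 2]]^T. Check: A v_2 = [[0, 0, 0, 0, 0]]^T = 0.

v_1 = [[0, -1, 1, 0, 3]]^T, v_2 = [[0, -1, 0, 1, 2]]^T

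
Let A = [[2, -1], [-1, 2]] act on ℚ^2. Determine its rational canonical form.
R = [[0, -3], [1, 4]]

The invariant factors of A (the non-unit diagonal entries of the Smith normal form of xI - A over ℚ[x]) are (x - 3)(x - 1), each dividing the next. The characteristic polynomial is their product, (x - 3)(x - 1).

The rational canonical form is the block-diagonal matrix of companion matrices C(f_i):
R = [[0, -3], [1, 4]].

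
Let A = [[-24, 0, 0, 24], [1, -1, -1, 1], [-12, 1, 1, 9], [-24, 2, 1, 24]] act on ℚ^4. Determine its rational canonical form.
The invariant factors of A (the non-unit diagonal entries of the Smith normal form of xI - A over ℚ[x]) are (x - 4)(x + 3)(x^2 + x + 2), each dividing the next. The characteristic polynomial is their product, (x - 4)(x + 3)(x^2 + x + 2).

The rational canonical form is the block-diagonal matrix of companion matrices C(f_i):
R = [[0, 0, 0, 24], [1, 0, 0, 14], [0, 1, 0, 11], [0, 0, 1, 0]].

Note the characteristic polynomial does not split into linear factors over ℚ, so A has no Jordan form over ℚ; the rational canonical form exists over any field.

R = [[0, 0, 0, 24], [1, 0, 0, 14], [0, 1, 0, 11], [0, 0, 1, 0]]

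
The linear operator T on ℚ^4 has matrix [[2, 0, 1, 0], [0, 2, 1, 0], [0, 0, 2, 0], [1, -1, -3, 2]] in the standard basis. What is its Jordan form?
The characteristic polynomial is det(xI - A) = (x - 2)^4, so the eigenvalues are 2 (algebraic multiplicity 4).

For λ = 2: rank(A - 2I) = 2, rank((A - 2I)^2) = 0. The eigenspace has dimension 4 - 2 = 2, so there are 2 Jordan blocks; the rank sequence gives block sizes [2, 2].

Assembling the blocks gives the Jordan form J above.

J = [[2, 1, 0, 0], [0, 2, 0, 0], [0, 0, 2, 1], [0, 0, 0, 2]]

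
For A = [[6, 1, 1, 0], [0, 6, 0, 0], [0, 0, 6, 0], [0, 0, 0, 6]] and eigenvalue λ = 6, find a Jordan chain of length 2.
v_1 = [[0, -1, 2, 0]]^T, v_2 = [[1, 0, 0, 0]]^T

We seek v_1 ∈ ker((A - 6I)^2) \ ker(A - 6I), then set v_{i+1} = (A - 6I) v_i.

One such chain is v_1 = [[0, -1, 2, 0]]^T, v_2 = [[1, 0, 0, 0]]^T. Check: (A - 6I) v_2 = [[0, 0, 0, 0]]^T = 0.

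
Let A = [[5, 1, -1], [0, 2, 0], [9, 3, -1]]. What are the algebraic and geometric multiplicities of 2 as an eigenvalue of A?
algebraic multiplicity 3, geometric multiplicity 2

The characteristic polynomial is (x - 2)^3, so the factor x - 2 appears with exponent 3: the algebraic multiplicity is 3.

rank(A - 2I) = 1, so the eigenspace has dimension 3 - 1 = 2: the geometric multiplicity is 2.

Since 2 < 3, A is not diagonalizable.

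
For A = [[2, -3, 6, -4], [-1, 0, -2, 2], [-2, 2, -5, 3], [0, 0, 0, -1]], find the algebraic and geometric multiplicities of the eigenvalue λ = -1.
The characteristic polynomial is (x + 1)^4, so the factor x + 1 appears with exponent 4: the algebraic multiplicity is 4.

rank(A + I) = 2, so the eigenspace has dimension 4 - 2 = 2: the geometric multiplicity is 2.

Since 2 < 4, A is not diagonalizable.

algebraic multiplicity 4, geometric multiplicity 2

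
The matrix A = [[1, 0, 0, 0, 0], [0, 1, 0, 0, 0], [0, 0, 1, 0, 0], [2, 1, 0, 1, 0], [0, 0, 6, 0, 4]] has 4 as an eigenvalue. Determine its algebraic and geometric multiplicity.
algebraic multiplicity 1, geometric multiplicity 1

The characteristic polynomial is (x - 4)(x - 1)^4, so the factor x - 4 appears with exponent 1: the algebraic multiplicity is 1.

rank(A - 4I) = 4, so the eigenspace has dimension 5 - 4 = 1: the geometric multiplicity is 1.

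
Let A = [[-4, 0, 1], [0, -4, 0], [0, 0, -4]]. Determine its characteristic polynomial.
xI - A = [[x + 4, 0, -1], [0, x + 4, 0], [0, 0, x + 4]].

Expanding det(xI - A) along the first row:
det(xI - A) = + (x + 4)·det([[x + 4, 0], [0, x + 4]]) - (0)·det([[0, 0], [0, x + 4]]) + (-1)·det([[0, x + 4], [0, 0]]).

Evaluating gives χ_A(x) = x^3 + 12x^2 + 48x + 64 = (x + 4)^3.

χ_A(x) = (x + 4)^3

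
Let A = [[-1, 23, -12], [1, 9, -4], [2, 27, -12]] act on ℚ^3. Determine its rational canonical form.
R = [[0, 0, -16], [1, 0, -4], [0, 1, -4]]

The invariant factors of A (the non-unit diagonal entries of the Smith normal form of xI - A over ℚ[x]) are (x + 4)(x^2 + 4), each dividing the next. The characteristic polynomial is their product, (x + 4)(x^2 + 4).

The rational canonical form is the block-diagonal matrix of companion matrices C(f_i):
R = [[0, 0, -16], [1, 0, -4], [0, 1, -4]].

Note the characteristic polynomial does not split into linear factors over ℚ, so A has no Jordan form over ℚ; the rational canonical form exists over any field.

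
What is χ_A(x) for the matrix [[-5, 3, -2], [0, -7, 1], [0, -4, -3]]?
xI - A = [[x + 5, -3, 2], [0, x + 7, -1], [0, 4, x + 3]].

Expanding det(xI - A) along the first row:
det(xI - A) = + (x + 5)·det([[x + 7, -1], [4, x + 3]]) - (-3)·det([[0, -1], [0, x + 3]]) + (2)·det([[0, x + 7], [0, 4]]).

Evaluating gives χ_A(x) = x^3 + 15x^2 + 75x + 125 = (x + 5)^3.

χ_A(x) = (x + 5)^3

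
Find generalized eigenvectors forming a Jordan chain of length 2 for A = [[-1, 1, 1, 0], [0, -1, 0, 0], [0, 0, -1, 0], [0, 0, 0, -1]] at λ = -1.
We seek v_1 ∈ ker((A + I)^2) \ ker(A + I), then set v_{i+1} = (A + I) v_i.

One such chain is v_1 = [[-2, 1, 0, -1]]^T, v_2 = [[1, 0, 0, 0]]^T. Check: (A + I) v_2 = [[0, 0, 0, 0]]^T = 0.

v_1 = [[-2, 1, 0, -1]]^T, v_2 = [[1, 0, 0, 0]]^T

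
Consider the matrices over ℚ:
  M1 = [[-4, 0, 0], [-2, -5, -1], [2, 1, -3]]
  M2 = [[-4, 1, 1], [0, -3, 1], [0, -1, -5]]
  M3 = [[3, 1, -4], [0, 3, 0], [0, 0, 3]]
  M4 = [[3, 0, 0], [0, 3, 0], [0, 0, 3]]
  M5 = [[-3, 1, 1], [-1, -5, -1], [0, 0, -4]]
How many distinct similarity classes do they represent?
Characteristic polynomials: χ_{M1} = (x + 4)^3, χ_{M2} = (x + 4)^3, χ_{M3} = (x - 3)^3, χ_{M4} = (x - 3)^3, χ_{M5} = (x + 4)^3.

{M1, M2, M5}: invariant factors x + 4, (x + 4)^2.

{M3}: invariant factors x - 3, (x - 3)^2.

{M4}: invariant factors x - 3, x - 3, x - 3.

Matrices are similar if and only if their invariant-factor lists agree; the partition into similarity classes is {M1, M2, M5}, {M3}, {M4}.

3 classes: {M1, M2, M5}, {M3}, {M4}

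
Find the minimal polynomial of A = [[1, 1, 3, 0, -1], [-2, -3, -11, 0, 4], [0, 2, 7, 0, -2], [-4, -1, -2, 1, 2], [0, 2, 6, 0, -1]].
m_A(x) = (x - 1)^3

The characteristic polynomial factors as (x - 1)^5. The minimal polynomial is ∏(x - λ)^{k_λ} where k_λ is the size of the largest Jordan block at λ.

For λ = 1: rank(A - I) = 3, and the largest Jordan block has size 3 (the smallest k with rank((A - I)^k) = rank((A - I)^(k+1))).

So m_A(x) = (x - 1)^3.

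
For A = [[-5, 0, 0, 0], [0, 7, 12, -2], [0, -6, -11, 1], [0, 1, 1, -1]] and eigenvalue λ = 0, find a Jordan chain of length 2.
v_1 = [[0, 2, -1, 2]]^T, v_2 = [[0, -2, 1, -1]]^T

We seek v_1 ∈ ker(A^2) \ ker(A), then set v_{i+1} = A v_i.

One such chain is v_1 = [[0, 2, -1, 2]]^T, v_2 = [[0, -2, 1, -1]]^T. Check: A v_2 = [[0, 0, 0, 0]]^T = 0.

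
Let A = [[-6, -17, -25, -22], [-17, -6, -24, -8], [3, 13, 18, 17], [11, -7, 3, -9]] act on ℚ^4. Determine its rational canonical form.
R = [[0, 0, 0, 3], [1, 0, 0, 4], [0, 1, 0, 1], [0, 0, 1, -3]]

The invariant factors of A (the non-unit diagonal entries of the Smith normal form of xI - A over ℚ[x]) are (x + 3)(x^3 - x - 1), each dividing the next. The characteristic polynomial is their product, (x + 3)(x^3 - x - 1).

The rational canonical form is the block-diagonal matrix of companion matrices C(f_i):
R = [[0, 0, 0, 3], [1, 0, 0, 4], [0, 1, 0, 1], [0, 0, 1, -3]].

Note the characteristic polynomial does not split into linear factors over ℚ, so A has no Jordan form over ℚ; the rational canonical form exists over any field.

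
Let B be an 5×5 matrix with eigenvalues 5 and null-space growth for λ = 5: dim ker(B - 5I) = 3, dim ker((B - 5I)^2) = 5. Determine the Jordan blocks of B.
λ = 5: successive nullity increments [3, 2] count blocks of size ≥ k; block sizes are [2, 2, 1].

Jordan blocks: (5, 2), (5, 2), (5, 1)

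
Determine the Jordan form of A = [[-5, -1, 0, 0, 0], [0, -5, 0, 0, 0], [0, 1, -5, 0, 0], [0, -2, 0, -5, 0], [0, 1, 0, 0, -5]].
The characteristic polynomial is det(xI - A) = (x + 5)^5, so the eigenvalues are -5 (algebraic multiplicity 5).

For λ = -5: rank(A + 5I) = 1, rank((A + 5I)^2) = 0. The eigenspace has dimension 5 - 1 = 4, so there are 4 Jordan blocks; the rank sequence gives block sizes [2, 1, 1, 1].

Assembling the blocks gives the Jordan form J above.

J = [[-5, 1, 0, 0, 0], [0, -5, 0, 0, 0], [0, 0, -5, 0, 0], [0, 0, 0, -5, 0], [0, 0, 0, 0, -5]]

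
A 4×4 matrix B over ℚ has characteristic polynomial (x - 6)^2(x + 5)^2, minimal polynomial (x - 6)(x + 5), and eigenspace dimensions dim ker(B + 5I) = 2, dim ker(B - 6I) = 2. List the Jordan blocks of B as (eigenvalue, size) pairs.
Jordan blocks: (-5, 1), (-5, 1), (6, 1), (6, 1)

λ = -5: algebraic multiplicity 2 (exponent in χ_B), largest block size 1 (exponent in m_B), 2 blocks (geometric multiplicity). These force block sizes [1, 1].
λ = 6: algebraic multiplicity 2 (exponent in χ_B), largest block size 1 (exponent in m_B), 2 blocks (geometric multiplicity). These force block sizes [1, 1].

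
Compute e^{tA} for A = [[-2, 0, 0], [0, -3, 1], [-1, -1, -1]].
A has Jordan form J = [[-2, 1, 0], [0, -2, 1], [0, 0, -2]] with A = PJP^{-1}, so e^{tA} = P e^{tJ} P^{-1}.

For a Jordan block J_k(λ), e^{tJ_k(λ)} = e^{λt} · (I + tN + t^2 N^2/2! + ... + t^{k-1} N^{k-1}/(k-1)!) where N is the nilpotent superdiagonal part.

Assembling the blocks and conjugating back gives the entries of e^{tA} as shown above.

e^{tA} = [[e^{-2*t}, 0, 0], [-t^2*e^{-2*t}/2, (1 - t)*e^{-2*t}, t*e^{-2*t}], [t*(-t - 2)*e^{-2*t}/2, -t*e^{-2*t}, (t + 1)*e^{-2*t}]]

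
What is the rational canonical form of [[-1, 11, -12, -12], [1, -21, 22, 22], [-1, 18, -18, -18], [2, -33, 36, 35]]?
The invariant factors of A (the non-unit diagonal entries of the Smith normal form of xI - A over ℚ[x]) are (x + 5)(x^3 - 4x - 2), each dividing the next. The characteristic polynomial is their product, (x + 5)(x^3 - 4x - 2).

The rational canonical form is the block-diagonal matrix of companion matrices C(f_i):
R = [[0, 0, 0, 10], [1, 0, 0, 22], [0, 1, 0, 4], [0, 0, 1, -5]].

Note the characteristic polynomial does not split into linear factors over ℚ, so A has no Jordan form over ℚ; the rational canonical form exists over any field.

R = [[0, 0, 0, 10], [1, 0, 0, 22], [0, 1, 0, 4], [0, 0, 1, -5]]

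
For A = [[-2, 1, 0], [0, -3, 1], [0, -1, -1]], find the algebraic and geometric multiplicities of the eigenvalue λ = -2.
The characteristic polynomial is (x + 2)^3, so the factor x + 2 appears with exponent 3: the algebraic multiplicity is 3.

rank(A + 2I) = 2, so the eigenspace has dimension 3 - 2 = 1: the geometric multiplicity is 1.

Since 1 < 3, A is not diagonalizable.

algebraic multiplicity 3, geometric multiplicity 1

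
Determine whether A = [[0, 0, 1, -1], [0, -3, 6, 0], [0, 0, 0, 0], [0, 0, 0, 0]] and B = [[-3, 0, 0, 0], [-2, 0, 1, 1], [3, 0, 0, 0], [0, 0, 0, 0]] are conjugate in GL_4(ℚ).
Yes.

Two matrices over a field are similar if and only if they have the same invariant factors.

Both A and B have characteristic polynomial x^3(x + 3) and minimal polynomial x^2(x + 3). Computing further, both have invariant factors x, x^2(x + 3). Hence A and B are similar.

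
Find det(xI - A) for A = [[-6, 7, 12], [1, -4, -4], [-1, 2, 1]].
xI - A = [[x + 6, -7, -12], [-1, x + 4, 4], [1, -2, x - 1]].

Expanding det(xI - A) along the first row:
det(xI - A) = + (x + 6)·det([[x + 4, 4], [-2, x - 1]]) - (-7)·det([[-1, 4], [1, x - 1]]) + (-12)·det([[-1, x + 4], [1, -2]]).

Evaluating gives χ_A(x) = x^3 + 9x^2 + 27x + 27 = (x + 3)^3.

χ_A(x) = (x + 3)^3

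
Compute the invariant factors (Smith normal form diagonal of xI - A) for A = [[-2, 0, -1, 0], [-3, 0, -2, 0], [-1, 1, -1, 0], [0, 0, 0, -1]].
The Jordan structure of A has elementary divisors (x + 1)^3, (x + 1). Arranging the block sizes at each eigenvalue in decreasing order and taking row products gives the invariant factors.

Invariant factors (smallest first, each dividing the next): x + 1, (x + 1)^3.

Check: the last factor (x + 1)^3 is the minimal polynomial, and the product (x + 1)^4 is the characteristic polynomial.

x + 1, (x + 1)^3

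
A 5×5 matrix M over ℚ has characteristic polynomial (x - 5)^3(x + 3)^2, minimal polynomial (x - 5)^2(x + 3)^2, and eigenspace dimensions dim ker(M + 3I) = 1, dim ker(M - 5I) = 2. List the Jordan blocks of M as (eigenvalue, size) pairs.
λ = -3: algebraic multiplicity 2 (exponent in χ_M), largest block size 2 (exponent in m_M), 1 block (geometric multiplicity). This forces block sizes [2].
λ = 5: algebraic multiplicity 3 (exponent in χ_M), largest block size 2 (exponent in m_M), 2 blocks (geometric multiplicity). These force block sizes [2, 1].

Jordan blocks: (-3, 2), (5, 2), (5, 1)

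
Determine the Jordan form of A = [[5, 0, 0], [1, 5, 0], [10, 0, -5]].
The characteristic polynomial is det(xI - A) = (x - 5)^2(x + 5), so the eigenvalues are -5 (algebraic multiplicity 1), 5 (algebraic multiplicity 2).

For λ = -5: algebraic multiplicity 1 gives one 1×1 block.

For λ = 5: rank(A - 5I) = 2, rank((A - 5I)^2) = 1. The eigenspace has dimension 3 - 2 = 1, so there is 1 Jordan block; the rank sequence gives block sizes [2].

Assembling the blocks gives the Jordan form J above.

J = [[-5, 0, 0], [0, 5, 1], [0, 0, 5]]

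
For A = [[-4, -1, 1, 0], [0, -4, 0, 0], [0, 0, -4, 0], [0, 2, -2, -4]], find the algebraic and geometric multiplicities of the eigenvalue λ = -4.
algebraic multiplicity 4, geometric multiplicity 3

The characteristic polynomial is (x + 4)^4, so the factor x + 4 appears with exponent 4: the algebraic multiplicity is 4.

rank(A + 4I) = 1, so the eigenspace has dimension 4 - 1 = 3: the geometric multiplicity is 3.

Since 3 < 4, A is not diagonalizable.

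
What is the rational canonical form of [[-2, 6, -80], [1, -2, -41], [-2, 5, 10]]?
The invariant factors of A (the non-unit diagonal entries of the Smith normal form of xI - A over ℚ[x]) are (x - 3)(x^2 - 3x - 6), each dividing the next. The characteristic polynomial is their product, (x - 3)(x^2 - 3x - 6).

The rational canonical form is the block-diagonal matrix of companion matrices C(f_i):
R = [[0, 0, -18], [1, 0, -3], [0, 1, 6]].

Note the characteristic polynomial does not split into linear factors over ℚ, so A has no Jordan form over ℚ; the rational canonical form exists over any field.

R = [[0, 0, -18], [1, 0, -3], [0, 1, 6]]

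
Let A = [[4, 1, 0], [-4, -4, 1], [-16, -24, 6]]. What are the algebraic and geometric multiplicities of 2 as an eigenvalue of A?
algebraic multiplicity 3, geometric multiplicity 1

The characteristic polynomial is (x - 2)^3, so the factor x - 2 appears with exponent 3: the algebraic multiplicity is 3.

rank(A - 2I) = 2, so the eigenspace has dimension 3 - 2 = 1: the geometric multiplicity is 1.

Since 1 < 3, A is not diagonalizable.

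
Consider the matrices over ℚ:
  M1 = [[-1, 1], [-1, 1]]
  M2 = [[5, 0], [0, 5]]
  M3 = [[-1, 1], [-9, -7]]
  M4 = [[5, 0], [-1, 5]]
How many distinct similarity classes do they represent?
Characteristic polynomials: χ_{M1} = x^2, χ_{M2} = (x - 5)^2, χ_{M3} = (x + 4)^2, χ_{M4} = (x - 5)^2.

{M1}: invariant factors x^2.

{M2}: invariant factors x - 5, x - 5.

{M3}: invariant factors (x + 4)^2.

{M4}: invariant factors (x - 5)^2.

Matrices are similar if and only if their invariant-factor lists agree; the partition into similarity classes is {M1}, {M2}, {M3}, {M4}.

4 classes: {M1}, {M2}, {M3}, {M4}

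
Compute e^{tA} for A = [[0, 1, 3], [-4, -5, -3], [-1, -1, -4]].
A has Jordan form J = [[-4, 1, 0], [0, -4, 0], [0, 0, -1]] with A = PJP^{-1}, so e^{tA} = P e^{tJ} P^{-1}.

For a Jordan block J_k(λ), e^{tJ_k(λ)} = e^{λt} · (I + tN + t^2 N^2/2! + ... + t^{k-1} N^{k-1}/(k-1)!) where N is the nilpotent superdiagonal part.

Assembling the blocks and conjugating back gives the entries of e^{tA} as shown above.

e^{tA} = [[(t + e^{3*t})*e^{-4*t}, t*e^{-4*t}, (e^{3*t} - 1)*e^{-4*t}], [(-t - e^{3*t} + 1)*e^{-4*t}, (1 - t)*e^{-4*t}, (1 - e^{3*t})*e^{-4*t}], [-t*e^{-4*t}, -t*e^{-4*t}, e^{-4*t}]]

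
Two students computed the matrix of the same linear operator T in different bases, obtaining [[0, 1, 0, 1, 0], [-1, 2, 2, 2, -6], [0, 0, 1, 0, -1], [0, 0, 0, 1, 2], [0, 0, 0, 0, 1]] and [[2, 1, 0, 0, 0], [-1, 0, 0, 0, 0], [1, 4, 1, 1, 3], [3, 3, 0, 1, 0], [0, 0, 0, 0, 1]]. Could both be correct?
Both have characteristic polynomial (x - 1)^5, but the minimal polynomial of A is (x - 1)^3 while the minimal polynomial of B is (x - 1)^2. The minimal polynomial is a similarity invariant, so A and B are not similar.

No.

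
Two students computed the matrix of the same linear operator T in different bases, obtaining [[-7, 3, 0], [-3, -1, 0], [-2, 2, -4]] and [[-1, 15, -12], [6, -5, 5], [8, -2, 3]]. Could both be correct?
trace(A) = -12 but trace(B) = -3. The trace is a similarity invariant, so A and B are not similar.

No.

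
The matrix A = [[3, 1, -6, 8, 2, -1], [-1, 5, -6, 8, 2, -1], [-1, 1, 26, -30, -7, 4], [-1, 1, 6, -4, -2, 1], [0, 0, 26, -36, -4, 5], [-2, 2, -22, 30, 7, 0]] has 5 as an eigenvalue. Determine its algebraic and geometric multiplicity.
The characteristic polynomial is (x - 5)^2(x - 4)^4, so the factor x - 5 appears with exponent 2: the algebraic multiplicity is 2.

rank(A - 5I) = 5, so the eigenspace has dimension 6 - 5 = 1: the geometric multiplicity is 1.

Since 1 < 2, A is not diagonalizable.

algebraic multiplicity 2, geometric multiplicity 1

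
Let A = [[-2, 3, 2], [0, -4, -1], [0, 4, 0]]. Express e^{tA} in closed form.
A has Jordan form J = [[-2, 1, 0], [0, -2, 1], [0, 0, -2]] with A = PJP^{-1}, so e^{tA} = P e^{tJ} P^{-1}.

For a Jordan block J_k(λ), e^{tJ_k(λ)} = e^{λt} · (I + tN + t^2 N^2/2! + ... + t^{k-1} N^{k-1}/(k-1)!) where N is the nilpotent superdiagonal part.

Assembling the blocks and conjugating back gives the entries of e^{tA} as shown above.

e^{tA} = [[e^{-2*t}, t*(t + 3)*e^{-2*t}, t*(t + 4)*e^{-2*t}/2], [0, (1 - 2*t)*e^{-2*t}, -t*e^{-2*t}], [0, 4*t*e^{-2*t}, (2*t + 1)*e^{-2*t}]]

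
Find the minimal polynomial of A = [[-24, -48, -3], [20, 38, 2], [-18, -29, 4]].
m_A(x) = (x - 6)^3

The characteristic polynomial factors as (x - 6)^3. The minimal polynomial is ∏(x - λ)^{k_λ} where k_λ is the size of the largest Jordan block at λ.

For λ = 6: rank(A - 6I) = 2, and the largest Jordan block has size 3 (the smallest k with rank((A - 6I)^k) = rank((A - 6I)^(k+1))).

So m_A(x) = (x - 6)^3.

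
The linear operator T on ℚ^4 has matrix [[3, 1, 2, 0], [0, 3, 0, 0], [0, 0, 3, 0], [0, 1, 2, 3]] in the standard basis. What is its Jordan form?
The characteristic polynomial is det(xI - A) = (x - 3)^4, so the eigenvalues are 3 (algebraic multiplicity 4).

For λ = 3: rank(A - 3I) = 1, rank((A - 3I)^2) = 0. The eigenspace has dimension 4 - 1 = 3, so there are 3 Jordan blocks; the rank sequence gives block sizes [2, 1, 1].

Assembling the blocks gives the Jordan form J above.

J = [[3, 1, 0, 0], [0, 3, 0, 0], [0, 0, 3, 0], [0, 0, 0, 3]]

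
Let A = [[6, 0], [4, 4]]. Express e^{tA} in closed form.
e^{tA} = [[e^{6*t}, 0], [2*(e^{2*t} - 1)*e^{4*t}, e^{4*t}]]

A has Jordan form J = [[4, 0], [0, 6]] with A = PJP^{-1}, so e^{tA} = P e^{tJ} P^{-1}.

For a Jordan block J_k(λ), e^{tJ_k(λ)} = e^{λt} · (I + tN + t^2 N^2/2! + ... + t^{k-1} N^{k-1}/(k-1)!) where N is the nilpotent superdiagonal part.

Assembling the blocks and conjugating back gives the entries of e^{tA} as shown above.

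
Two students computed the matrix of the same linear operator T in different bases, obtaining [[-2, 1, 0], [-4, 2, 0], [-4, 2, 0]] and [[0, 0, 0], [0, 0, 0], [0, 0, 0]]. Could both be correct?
No.

Both have characteristic polynomial x^3, but the minimal polynomial of A is x^2 while the minimal polynomial of B is x. The minimal polynomial is a similarity invariant, so A and B are not similar.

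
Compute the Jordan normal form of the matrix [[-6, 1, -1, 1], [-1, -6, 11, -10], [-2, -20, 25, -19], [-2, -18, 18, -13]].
J = [[-5, 1, 0, 0], [0, -5, 0, 0], [0, 0, 5, 1], [0, 0, 0, 5]]

The characteristic polynomial is det(xI - A) = (x - 5)^2(x + 5)^2, so the eigenvalues are -5 (algebraic multiplicity 2), 5 (algebraic multiplicity 2).

For λ = -5: rank(A + 5I) = 3, rank((A + 5I)^2) = 2. The eigenspace has dimension 4 - 3 = 1, so there is 1 Jordan block; the rank sequence gives block sizes [2].

For λ = 5: rank(A - 5I) = 3, rank((A - 5I)^2) = 2. The eigenspace has dimension 4 - 3 = 1, so there is 1 Jordan block; the rank sequence gives block sizes [2].

Assembling the blocks gives the Jordan form J above.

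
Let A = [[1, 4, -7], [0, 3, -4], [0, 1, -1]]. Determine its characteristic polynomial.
χ_A(x) = (x - 1)^3

xI - A = [[x - 1, -4, 7], [0, x - 3, 4], [0, -1, x + 1]].

Expanding det(xI - A) along the first row:
det(xI - A) = + (x - 1)·det([[x - 3, 4], [-1, x + 1]]) - (-4)·det([[0, 4], [0, x + 1]]) + (7)·det([[0, x - 3], [0, -1]]).

Evaluating gives χ_A(x) = x^3 - 3x^2 + 3x - 1 = (x - 1)^3.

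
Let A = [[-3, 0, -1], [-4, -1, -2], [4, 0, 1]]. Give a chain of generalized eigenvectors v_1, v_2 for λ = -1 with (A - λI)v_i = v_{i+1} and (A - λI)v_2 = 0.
We seek v_1 ∈ ker((A + I)^2) \ ker(A + I), then set v_{i+1} = (A + I) v_i.

One such chain is v_1 = [[0, 2, -1]]^T, v_2 = [[1, 2, -2]]^T. Check: (A + I) v_2 = [[0, 0, 0]]^T = 0.

v_1 = [[0, 2, -1]]^T, v_2 = [[1, 2, -2]]^T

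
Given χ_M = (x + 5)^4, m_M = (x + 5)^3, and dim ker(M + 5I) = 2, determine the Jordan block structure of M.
λ = -5: algebraic multiplicity 4 (exponent in χ_M), largest block size 3 (exponent in m_M), 2 blocks (geometric multiplicity). These force block sizes [3, 1].

Jordan blocks: (-5, 3), (-5, 1)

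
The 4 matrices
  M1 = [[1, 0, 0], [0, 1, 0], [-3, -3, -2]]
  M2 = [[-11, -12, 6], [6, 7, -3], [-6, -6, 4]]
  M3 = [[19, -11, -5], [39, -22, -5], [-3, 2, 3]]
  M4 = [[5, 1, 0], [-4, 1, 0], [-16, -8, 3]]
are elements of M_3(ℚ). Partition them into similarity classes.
3 classes: {M1, M2}, {M3}, {M4}

Characteristic polynomials: χ_{M1} = (x - 1)^2(x + 2), χ_{M2} = (x - 1)^2(x + 2), χ_{M3} = (x - 1)^2(x + 2), χ_{M4} = (x - 3)^3.

{M1, M2}: invariant factors x - 1, (x - 1)(x + 2).

{M3}: invariant factors (x - 1)^2(x + 2).

{M4}: invariant factors x - 3, (x - 3)^2.

Matrices are similar if and only if their invariant-factor lists agree; the partition into similarity classes is {M1, M2}, {M3}, {M4}.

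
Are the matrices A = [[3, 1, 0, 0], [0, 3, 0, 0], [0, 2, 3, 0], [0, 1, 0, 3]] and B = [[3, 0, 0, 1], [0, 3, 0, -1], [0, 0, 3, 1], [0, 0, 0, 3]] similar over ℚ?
Yes.

Two matrices over a field are similar if and only if they have the same invariant factors.

Both A and B have characteristic polynomial (x - 3)^4 and minimal polynomial (x - 3)^2. Computing further, both have invariant factors x - 3, x - 3, (x - 3)^2. Hence A and B are similar.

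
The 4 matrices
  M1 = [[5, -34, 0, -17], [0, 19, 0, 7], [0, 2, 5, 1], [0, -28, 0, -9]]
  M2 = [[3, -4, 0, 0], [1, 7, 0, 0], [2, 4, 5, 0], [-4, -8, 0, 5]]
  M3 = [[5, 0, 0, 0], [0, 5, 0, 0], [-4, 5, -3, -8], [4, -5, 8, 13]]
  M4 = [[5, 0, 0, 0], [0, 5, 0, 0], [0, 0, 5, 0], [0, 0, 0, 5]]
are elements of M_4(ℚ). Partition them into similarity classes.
Characteristic polynomials: χ_{M1} = (x - 5)^4, χ_{M2} = (x - 5)^4, χ_{M3} = (x - 5)^4, χ_{M4} = (x - 5)^4.

{M1, M2, M3}: invariant factors x - 5, x - 5, (x - 5)^2.

{M4}: invariant factors x - 5, x - 5, x - 5, x - 5.

Matrices are similar if and only if their invariant-factor lists agree; the partition into similarity classes is {M1, M2, M3}, {M4}.

2 classes: {M1, M2, M3}, {M4}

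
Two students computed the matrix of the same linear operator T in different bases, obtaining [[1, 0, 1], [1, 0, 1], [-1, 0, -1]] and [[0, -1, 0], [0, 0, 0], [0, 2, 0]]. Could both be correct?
Two matrices over a field are similar if and only if they have the same invariant factors.

Both A and B have characteristic polynomial x^3 and minimal polynomial x^2. Computing further, both have invariant factors x, x^2. Hence A and B are similar.

Yes.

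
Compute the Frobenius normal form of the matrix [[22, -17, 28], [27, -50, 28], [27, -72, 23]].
The invariant factors of A (the non-unit diagonal entries of the Smith normal form of xI - A over ℚ[x]) are (x - 5)(x + 5)^2, each dividing the next. The characteristic polynomial is their product, (x - 5)(x + 5)^2.

The rational canonical form is the block-diagonal matrix of companion matrices C(f_i):
R = [[0, 0, 125], [1, 0, 25], [0, 1, -5]].

R = [[0, 0, 125], [1, 0, 25], [0, 1, -5]]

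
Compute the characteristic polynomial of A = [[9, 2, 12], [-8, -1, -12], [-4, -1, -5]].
χ_A(x) = (x - 1)^3

xI - A = [[x - 9, -2, -12], [8, x + 1, 12], [4, 1, x + 5]].

Expanding det(xI - A) along the first row:
det(xI - A) = + (x - 9)·det([[x + 1, 12], [1, x + 5]]) - (-2)·det([[8, 12], [4, x + 5]]) + (-12)·det([[8, x + 1], [4, 1]]).

Evaluating gives χ_A(x) = x^3 - 3x^2 + 3x - 1 = (x - 1)^3.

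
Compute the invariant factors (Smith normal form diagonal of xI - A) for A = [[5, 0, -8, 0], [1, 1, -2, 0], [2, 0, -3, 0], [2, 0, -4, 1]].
The Jordan structure of A has elementary divisors (x - 1)^2, (x - 1), (x - 1). Arranging the block sizes at each eigenvalue in decreasing order and taking row products gives the invariant factors.

Invariant factors (smallest first, each dividing the next): x - 1, x - 1, (x - 1)^2.

Check: the last factor (x - 1)^2 is the minimal polynomial, and the product (x - 1)^4 is the characteristic polynomial.

x - 1, x - 1, (x - 1)^2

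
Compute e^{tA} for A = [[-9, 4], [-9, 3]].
e^{tA} = [[(1 - 6*t)*e^{-3*t}, 4*t*e^{-3*t}], [-9*t*e^{-3*t}, (6*t + 1)*e^{-3*t}]]

A has Jordan form J = [[-3, 1], [0, -3]] with A = PJP^{-1}, so e^{tA} = P e^{tJ} P^{-1}.

For a Jordan block J_k(λ), e^{tJ_k(λ)} = e^{λt} · (I + tN + t^2 N^2/2! + ... + t^{k-1} N^{k-1}/(k-1)!) where N is the nilpotent superdiagonal part.

Assembling the blocks and conjugating back gives the entries of e^{tA} as shown above.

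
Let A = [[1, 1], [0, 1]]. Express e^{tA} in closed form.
A has Jordan form J = [[1, 1], [0, 1]] with A = PJP^{-1}, so e^{tA} = P e^{tJ} P^{-1}.

For a Jordan block J_k(λ), e^{tJ_k(λ)} = e^{λt} · (I + tN + t^2 N^2/2! + ... + t^{k-1} N^{k-1}/(k-1)!) where N is the nilpotent superdiagonal part.

Assembling the blocks and conjugating back gives the entries of e^{tA} as shown above.

e^{tA} = [[e^{t}, t*e^{t}], [0, e^{t}]]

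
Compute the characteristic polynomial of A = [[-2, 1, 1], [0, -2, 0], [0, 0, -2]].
χ_A(x) = (x + 2)^3

xI - A = [[x + 2, -1, -1], [0, x + 2, 0], [0, 0, x + 2]].

Expanding det(xI - A) along the first row:
det(xI - A) = + (x + 2)·det([[x + 2, 0], [0, x + 2]]) - (-1)·det([[0, 0], [0, x + 2]]) + (-1)·det([[0, x + 2], [0, 0]]).

Evaluating gives χ_A(x) = x^3 + 6x^2 + 12x + 8 = (x + 2)^3.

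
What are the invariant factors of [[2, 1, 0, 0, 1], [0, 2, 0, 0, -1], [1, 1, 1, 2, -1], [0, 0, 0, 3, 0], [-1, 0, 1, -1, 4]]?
The Jordan structure of A has elementary divisors (x - 2)^3, (x - 3), (x - 3). Arranging the block sizes at each eigenvalue in decreasing order and taking row products gives the invariant factors.

Invariant factors (smallest first, each dividing the next): x - 3, (x - 3)(x - 2)^3.

Check: the last factor (x - 3)(x - 2)^3 is the minimal polynomial, and the product (x - 3)^2(x - 2)^3 is the characteristic polynomial.

x - 3, (x - 3)(x - 2)^3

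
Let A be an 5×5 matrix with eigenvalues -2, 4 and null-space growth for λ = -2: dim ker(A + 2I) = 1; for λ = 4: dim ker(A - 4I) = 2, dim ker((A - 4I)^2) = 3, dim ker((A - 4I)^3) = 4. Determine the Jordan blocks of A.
λ = -2: successive nullity increments [1] count blocks of size ≥ k; block sizes are [1].
λ = 4: successive nullity increments [2, 1, 1] count blocks of size ≥ k; block sizes are [3, 1].

Jordan blocks: (-2, 1), (4, 3), (4, 1)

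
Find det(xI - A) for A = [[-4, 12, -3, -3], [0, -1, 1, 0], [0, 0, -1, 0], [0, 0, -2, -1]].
χ_A(x) = (x + 1)^3(x + 4)

xI - A = [[x + 4, -12, 3, 3], [0, x + 1, -1, 0], [0, 0, x + 1, 0], [0, 0, 2, x + 1]].

Expanding det(xI - A) along the first row:
det(xI - A) = + (x + 4)·det([[x + 1, -1, 0], [0, x + 1, 0], [0, 2, x + 1]]) - (-12)·det([[0, -1, 0], [0, x + 1, 0], [0, 2, x + 1]]) + (3)·det([[0, x + 1, 0], [0, 0, 0], [0, 0, x + 1]]) - (3)·det([[0, x + 1, -1], [0, 0, x + 1], [0, 0, 2]]).

Evaluating gives χ_A(x) = x^4 + 7x^3 + 15x^2 + 13x + 4 = (x + 1)^3(x + 4).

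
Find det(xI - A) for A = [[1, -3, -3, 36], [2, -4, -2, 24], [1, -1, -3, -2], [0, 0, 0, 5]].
χ_A(x) = (x - 5)(x + 2)^3

xI - A = [[x - 1, 3, 3, -36], [-2, x + 4, 2, -24], [-1, 1, x + 3, 2], [0, 0, 0, x - 5]].

Expanding det(xI - A) along the first row:
det(xI - A) = + (x - 1)·det([[x + 4, 2, -24], [1, x + 3, 2], [0, 0, x - 5]]) - (3)·det([[-2, 2, -24], [-1, x + 3, 2], [0, 0, x - 5]]) + (3)·det([[-2, x + 4, -24], [-1, 1, 2], [0, 0, x - 5]]) - (-36)·det([[-2, x + 4, 2], [-1, 1, x + 3], [0, 0, 0]]).

Evaluating gives χ_A(x) = x^4 + x^3 - 18x^2 - 52x - 40 = (x - 5)(x + 2)^3.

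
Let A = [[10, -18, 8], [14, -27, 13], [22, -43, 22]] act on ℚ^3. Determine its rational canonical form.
The invariant factors of A (the non-unit diagonal entries of the Smith normal form of xI - A over ℚ[x]) are (x - 6)(x^2 + x - 3), each dividing the next. The characteristic polynomial is their product, (x - 6)(x^2 + x - 3).

The rational canonical form is the block-diagonal matrix of companion matrices C(f_i):
R = [[0, 0, -18], [1, 0, 9], [0, 1, 5]].

Note the characteristic polynomial does not split into linear factors over ℚ, so A has no Jordan form over ℚ; the rational canonical form exists over any field.

R = [[0, 0, -18], [1, 0, 9], [0, 1, 5]]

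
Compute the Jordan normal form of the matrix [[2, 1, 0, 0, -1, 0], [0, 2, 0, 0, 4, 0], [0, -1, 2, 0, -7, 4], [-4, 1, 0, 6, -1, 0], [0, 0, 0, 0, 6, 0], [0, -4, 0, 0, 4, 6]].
The characteristic polynomial is det(xI - A) = (x - 6)^3(x - 2)^3, so the eigenvalues are 2 (algebraic multiplicity 3), 6 (algebraic multiplicity 3).

For λ = 2: rank(A - 2I) = 4, rank((A - 2I)^2) = 3. The eigenspace has dimension 6 - 4 = 2, so there are 2 Jordan blocks; the rank sequence gives block sizes [2, 1].

For λ = 6: rank(A - 6I) = 3. The eigenspace has dimension 6 - 3 = 3, so there are 3 Jordan blocks; the rank sequence gives block sizes [1, 1, 1].

Assembling the blocks gives the Jordan form J above.

J = [[2, 1, 0, 0, 0, 0], [0, 2, 0, 0, 0, 0], [0, 0, 2, 0, 0, 0], [0, 0, 0, 6, 0, 0], [0, 0, 0, 0, 6, 0], [0, 0, 0, 0, 0, 6]]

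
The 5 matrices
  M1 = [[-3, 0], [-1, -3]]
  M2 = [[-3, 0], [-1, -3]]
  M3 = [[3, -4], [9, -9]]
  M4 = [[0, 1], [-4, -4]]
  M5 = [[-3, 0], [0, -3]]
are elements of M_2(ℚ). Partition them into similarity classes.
3 classes: {M1, M2, M3}, {M4}, {M5}

Characteristic polynomials: χ_{M1} = (x + 3)^2, χ_{M2} = (x + 3)^2, χ_{M3} = (x + 3)^2, χ_{M4} = (x + 2)^2, χ_{M5} = (x + 3)^2.

{M1, M2, M3}: invariant factors (x + 3)^2.

{M4}: invariant factors (x + 2)^2.

{M5}: invariant factors x + 3, x + 3.

Matrices are similar if and only if their invariant-factor lists agree; the partition into similarity classes is {M1, M2, M3}, {M4}, {M5}.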